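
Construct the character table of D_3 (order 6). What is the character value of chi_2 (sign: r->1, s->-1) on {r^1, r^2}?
Conjugacy classes: {e} of size 1, {r^1, r^2} of size 2, {s, sr, ..., sr^2} of size 3.
Character table:
  irrep \ class              {e} (size 1)  {r^1, r^2} (size 2)  {s, sr, ..., sr^2} (size 3)
  chi_1 (triv)               1             1                    1                          
  chi_2 (sign: r->1, s->-1)  1             1                    -1                         
  chi_3 (2d, j=1)            2             -1                   0                          

Spot check: chi_2 (sign: r->1, s->-1) on {r^1, r^2} = 1.

D_3 has order 2*3 = 6 with 3 conjugacy classes, hence 3 irreducibles. Sum of squared dims 1 + 1 + 4 = 6 = |G|. Linear characters come from the abelianisation; the 2-dimensional irreps have character r^k -> 2*cos(2*pi*j*k/3), reflections -> 0.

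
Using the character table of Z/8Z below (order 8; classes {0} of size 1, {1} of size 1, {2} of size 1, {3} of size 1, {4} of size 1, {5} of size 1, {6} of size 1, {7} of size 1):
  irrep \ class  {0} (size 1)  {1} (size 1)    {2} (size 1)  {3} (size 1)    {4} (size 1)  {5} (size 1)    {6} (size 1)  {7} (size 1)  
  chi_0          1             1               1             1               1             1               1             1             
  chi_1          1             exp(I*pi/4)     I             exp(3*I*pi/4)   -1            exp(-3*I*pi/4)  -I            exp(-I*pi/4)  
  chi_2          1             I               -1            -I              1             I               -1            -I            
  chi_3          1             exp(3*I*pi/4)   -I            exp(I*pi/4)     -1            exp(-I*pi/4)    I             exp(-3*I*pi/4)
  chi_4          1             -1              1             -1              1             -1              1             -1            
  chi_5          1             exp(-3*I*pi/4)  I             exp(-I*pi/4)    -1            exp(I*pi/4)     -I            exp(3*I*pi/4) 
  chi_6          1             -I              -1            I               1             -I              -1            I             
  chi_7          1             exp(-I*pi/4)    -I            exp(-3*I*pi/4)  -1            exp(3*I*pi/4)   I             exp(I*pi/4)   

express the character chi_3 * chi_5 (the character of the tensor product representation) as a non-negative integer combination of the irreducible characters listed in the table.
chi_3 tensor chi_5 = chi_0 (all other irreducibles have multiplicity 0).

Why: The character of a tensor product is the pointwise product (chi_3 * chi_5)(C) = chi_3(C) * chi_5(C):
  {0}: (1)*(1), {1}: (exp(3*I*pi/4))*(exp(-3*I*pi/4)), {2}: (-I)*(I), {3}: (exp(I*pi/4))*(exp(-I*pi/4)), {4}: (-1)*(-1), {5}: (exp(-I*pi/4))*(exp(I*pi/4)), {6}: (I)*(-I), {7}: (exp(-3*I*pi/4))*(exp(3*I*pi/4))
so (chi_3 * chi_5) takes values
  {0} -> 1, {1} -> 1, {2} -> 1, {3} -> 1, {4} -> 1, {5} -> 1, {6} -> 1, {7} -> 1.
Now take the inner product of this character with each irreducible chi from the table, <chi_3*chi_5, chi> = (1/8) sum_C |C| (chi_3*chi_5)(C) conj(chi(C)):
  <chi_3*chi_5, chi_0> = (1/8)[1*(1)*conj(1) + 1*(1)*conj(1) + 1*(1)*conj(1) + 1*(1)*conj(1) + 1*(1)*conj(1) + 1*(1)*conj(1) + 1*(1)*conj(1) + 1*(1)*conj(1)]
      = (1/8)[(1) + (1) + (1) + (1) + (1) + (1) + (1) + (1)] = 8/8 = 1
  <chi_3*chi_5, chi_1> = (1/8)[1*(1)*conj(1) + 1*(1)*conj(exp(I*pi/4)) + 1*(1)*conj(I) + 1*(1)*conj(exp(3*I*pi/4)) + 1*(1)*conj(-1) + 1*(1)*conj(exp(-3*I*pi/4)) + 1*(1)*conj(-I) + 1*(1)*conj(exp(-I*pi/4))]
      = (1/8)[(1) + (exp(-I*pi/4)) + (-I) + (exp(-3*I*pi/4)) + (-1) + (exp(3*I*pi/4)) + (I) + (exp(I*pi/4))] = 0/8 = 0
  <chi_3*chi_5, chi_2> = (1/8)[1*(1)*conj(1) + 1*(1)*conj(I) + 1*(1)*conj(-1) + 1*(1)*conj(-I) + 1*(1)*conj(1) + 1*(1)*conj(I) + 1*(1)*conj(-1) + 1*(1)*conj(-I)]
      = (1/8)[(1) + (-I) + (-1) + (I) + (1) + (-I) + (-1) + (I)] = 0/8 = 0
  <chi_3*chi_5, chi_3> = (1/8)[1*(1)*conj(1) + 1*(1)*conj(exp(3*I*pi/4)) + 1*(1)*conj(-I) + 1*(1)*conj(exp(I*pi/4)) + 1*(1)*conj(-1) + 1*(1)*conj(exp(-I*pi/4)) + 1*(1)*conj(I) + 1*(1)*conj(exp(-3*I*pi/4))]
      = (1/8)[(1) + (exp(-3*I*pi/4)) + (I) + (exp(-I*pi/4)) + (-1) + (exp(I*pi/4)) + (-I) + (exp(3*I*pi/4))] = 0/8 = 0
  <chi_3*chi_5, chi_4> = (1/8)[1*(1)*conj(1) + 1*(1)*conj(-1) + 1*(1)*conj(1) + 1*(1)*conj(-1) + 1*(1)*conj(1) + 1*(1)*conj(-1) + 1*(1)*conj(1) + 1*(1)*conj(-1)]
      = (1/8)[(1) + (-1) + (1) + (-1) + (1) + (-1) + (1) + (-1)] = 0/8 = 0
  <chi_3*chi_5, chi_5> = (1/8)[1*(1)*conj(1) + 1*(1)*conj(exp(-3*I*pi/4)) + 1*(1)*conj(I) + 1*(1)*conj(exp(-I*pi/4)) + 1*(1)*conj(-1) + 1*(1)*conj(exp(I*pi/4)) + 1*(1)*conj(-I) + 1*(1)*conj(exp(3*I*pi/4))]
      = (1/8)[(1) + (exp(3*I*pi/4)) + (-I) + (exp(I*pi/4)) + (-1) + (exp(-I*pi/4)) + (I) + (exp(-3*I*pi/4))] = 0/8 = 0
  <chi_3*chi_5, chi_6> = (1/8)[1*(1)*conj(1) + 1*(1)*conj(-I) + 1*(1)*conj(-1) + 1*(1)*conj(I) + 1*(1)*conj(1) + 1*(1)*conj(-I) + 1*(1)*conj(-1) + 1*(1)*conj(I)]
      = (1/8)[(1) + (I) + (-1) + (-I) + (1) + (I) + (-1) + (-I)] = 0/8 = 0
  <chi_3*chi_5, chi_7> = (1/8)[1*(1)*conj(1) + 1*(1)*conj(exp(-I*pi/4)) + 1*(1)*conj(-I) + 1*(1)*conj(exp(-3*I*pi/4)) + 1*(1)*conj(-1) + 1*(1)*conj(exp(3*I*pi/4)) + 1*(1)*conj(I) + 1*(1)*conj(exp(I*pi/4))]
      = (1/8)[(1) + (exp(I*pi/4)) + (I) + (exp(3*I*pi/4)) + (-1) + (exp(-3*I*pi/4)) + (-I) + (exp(-I*pi/4))] = 0/8 = 0
(Exp terms are combined using exp(i*s)*conj(exp(i*t)) = exp(i*(s-t)), and sums of them are collapsed using the identity that for every m > 1 the m distinct m-th roots of unity sum to 0, e.g. 1 + exp(2*I*pi/3) + exp(-2*I*pi/3) = 0.)
Hence the multiplicities are chi_0: 1. Dimension check: dim(chi_3)*dim(chi_5) = 1*1 = 1 and sum (mult * dim) = 1*1 = 1.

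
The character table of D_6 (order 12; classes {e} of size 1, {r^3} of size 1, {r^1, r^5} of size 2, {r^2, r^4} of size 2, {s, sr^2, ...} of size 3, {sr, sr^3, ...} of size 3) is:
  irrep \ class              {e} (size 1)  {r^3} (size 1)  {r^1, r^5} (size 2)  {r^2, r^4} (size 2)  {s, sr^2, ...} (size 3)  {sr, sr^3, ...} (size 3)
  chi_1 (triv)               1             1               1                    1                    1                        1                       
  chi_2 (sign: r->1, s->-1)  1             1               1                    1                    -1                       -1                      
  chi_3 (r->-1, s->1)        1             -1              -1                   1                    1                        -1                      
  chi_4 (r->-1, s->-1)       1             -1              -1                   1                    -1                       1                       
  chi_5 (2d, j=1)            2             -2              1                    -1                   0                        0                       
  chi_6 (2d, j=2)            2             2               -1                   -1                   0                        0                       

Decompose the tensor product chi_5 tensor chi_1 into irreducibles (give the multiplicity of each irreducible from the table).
chi_5 tensor chi_1 = chi_5 (all other irreducibles have multiplicity 0).

Solution. The character of a tensor product is the pointwise product (chi_5 * chi_1)(C) = chi_5(C) * chi_1(C):
  {e}: (2)*(1), {r^3}: (-2)*(1), {r^1, r^5}: (1)*(1), {r^2, r^4}: (-1)*(1), {s, sr^2, ...}: (0)*(1), {sr, sr^3, ...}: (0)*(1)
so (chi_5 * chi_1) takes values
  {e} -> 2, {r^3} -> -2, {r^1, r^5} -> 1, {r^2, r^4} -> -1, {s, sr^2, ...} -> 0, {sr, sr^3, ...} -> 0.
Now take the inner product of this character with each irreducible chi from the table, <chi_5*chi_1, chi> = (1/12) sum_C |C| (chi_5*chi_1)(C) conj(chi(C)):
  <chi_5*chi_1, chi_1> = (1/12)[1*(2)*conj(1) + 1*(-2)*conj(1) + 2*(1)*conj(1) + 2*(-1)*conj(1) + 3*(0)*conj(1) + 3*(0)*conj(1)]
      = (1/12)[(2) + (-2) + (2) + (-2) + (0) + (0)] = 0/12 = 0
  <chi_5*chi_1, chi_2> = (1/12)[1*(2)*conj(1) + 1*(-2)*conj(1) + 2*(1)*conj(1) + 2*(-1)*conj(1) + 3*(0)*conj(-1) + 3*(0)*conj(-1)]
      = (1/12)[(2) + (-2) + (2) + (-2) + (0) + (0)] = 0/12 = 0
  <chi_5*chi_1, chi_3> = (1/12)[1*(2)*conj(1) + 1*(-2)*conj(-1) + 2*(1)*conj(-1) + 2*(-1)*conj(1) + 3*(0)*conj(1) + 3*(0)*conj(-1)]
      = (1/12)[(2) + (2) + (-2) + (-2) + (0) + (0)] = 0/12 = 0
  <chi_5*chi_1, chi_4> = (1/12)[1*(2)*conj(1) + 1*(-2)*conj(-1) + 2*(1)*conj(-1) + 2*(-1)*conj(1) + 3*(0)*conj(-1) + 3*(0)*conj(1)]
      = (1/12)[(2) + (2) + (-2) + (-2) + (0) + (0)] = 0/12 = 0
  <chi_5*chi_1, chi_5> = (1/12)[1*(2)*conj(2) + 1*(-2)*conj(-2) + 2*(1)*conj(1) + 2*(-1)*conj(-1) + 3*(0)*conj(0) + 3*(0)*conj(0)]
      = (1/12)[(4) + (4) + (2) + (2) + (0) + (0)] = 12/12 = 1
  <chi_5*chi_1, chi_6> = (1/12)[1*(2)*conj(2) + 1*(-2)*conj(2) + 2*(1)*conj(-1) + 2*(-1)*conj(-1) + 3*(0)*conj(0) + 3*(0)*conj(0)]
      = (1/12)[(4) + (-4) + (-2) + (2) + (0) + (0)] = 0/12 = 0
Hence the multiplicities are chi_5: 1. Dimension check: dim(chi_5)*dim(chi_1) = 2*1 = 2 and sum (mult * dim) = 1*2 = 2.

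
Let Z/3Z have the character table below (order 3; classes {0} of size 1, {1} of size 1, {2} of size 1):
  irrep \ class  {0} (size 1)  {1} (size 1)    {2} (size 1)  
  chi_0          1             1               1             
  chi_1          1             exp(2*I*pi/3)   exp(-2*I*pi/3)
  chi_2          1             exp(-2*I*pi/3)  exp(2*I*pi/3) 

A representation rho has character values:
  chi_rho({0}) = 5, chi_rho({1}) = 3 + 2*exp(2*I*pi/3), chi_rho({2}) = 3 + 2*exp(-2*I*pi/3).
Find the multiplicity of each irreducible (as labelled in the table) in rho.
Multiplicities: chi_0: 3, chi_1: 2, chi_2: 0.

Derivation: Use <chi_rho, chi> = (1/|G|) sum_C |C| * chi_rho(C) * conj(chi(C)) with |G| = 3 for each irreducible chi in the table:
  <chi_rho, chi_0> = (1/3)[1*(5)*conj(1) + 1*(3 + 2*exp(2*I*pi/3))*conj(1) + 1*(3 + 2*exp(-2*I*pi/3))*conj(1)]
      = (1/3)[(5) + (3 + 2*exp(2*I*pi/3)) + (3 + 2*exp(-2*I*pi/3))] = 9/3 = 3
  <chi_rho, chi_1> = (1/3)[1*(5)*conj(1) + 1*(3 + 2*exp(2*I*pi/3))*conj(exp(2*I*pi/3)) + 1*(3 + 2*exp(-2*I*pi/3))*conj(exp(-2*I*pi/3))]
      = (1/3)[(5) + (2 + 3*exp(-2*I*pi/3)) + (2 + 3*exp(2*I*pi/3))] = 6/3 = 2
  <chi_rho, chi_2> = (1/3)[1*(5)*conj(1) + 1*(3 + 2*exp(2*I*pi/3))*conj(exp(-2*I*pi/3)) + 1*(3 + 2*exp(-2*I*pi/3))*conj(exp(2*I*pi/3))]
      = (1/3)[(5) + (2*exp(-2*I*pi/3) + 3*exp(2*I*pi/3)) + (3*exp(-2*I*pi/3) + 2*exp(2*I*pi/3))] = 0/3 = 0
(Exp terms are combined using exp(i*s)*conj(exp(i*t)) = exp(i*(s-t)), and sums of them are collapsed using the identity that for every m > 1 the m distinct m-th roots of unity sum to 0, e.g. 1 + exp(2*I*pi/3) + exp(-2*I*pi/3) = 0.)
Dimension check: dim(rho) = sum (mult * dim) = 3*1 + 2*1 + 0*1 = 5 = chi_rho(e) = 5.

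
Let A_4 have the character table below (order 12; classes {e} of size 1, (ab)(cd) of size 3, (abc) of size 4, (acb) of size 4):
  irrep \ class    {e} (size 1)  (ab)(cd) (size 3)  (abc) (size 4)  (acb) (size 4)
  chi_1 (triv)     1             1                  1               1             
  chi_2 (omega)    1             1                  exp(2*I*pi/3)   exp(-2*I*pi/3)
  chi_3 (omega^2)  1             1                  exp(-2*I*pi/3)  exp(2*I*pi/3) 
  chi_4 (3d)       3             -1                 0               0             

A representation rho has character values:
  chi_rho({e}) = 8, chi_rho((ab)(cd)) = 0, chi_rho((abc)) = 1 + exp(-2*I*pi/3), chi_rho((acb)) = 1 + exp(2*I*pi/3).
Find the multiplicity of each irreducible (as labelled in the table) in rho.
Multiplicities: chi_1: 1, chi_2: 0, chi_3: 1, chi_4: 2.

Why: Use <chi_rho, chi> = (1/|G|) sum_C |C| * chi_rho(C) * conj(chi(C)) with |G| = 12 for each irreducible chi in the table:
  <chi_rho, chi_1> = (1/12)[1*(8)*conj(1) + 3*(0)*conj(1) + 4*(1 + exp(-2*I*pi/3))*conj(1) + 4*(1 + exp(2*I*pi/3))*conj(1)]
      = (1/12)[(8) + (0) + (4 + 4*exp(-2*I*pi/3)) + (4 + 4*exp(2*I*pi/3))] = 12/12 = 1
  <chi_rho, chi_2> = (1/12)[1*(8)*conj(1) + 3*(0)*conj(1) + 4*(1 + exp(-2*I*pi/3))*conj(exp(2*I*pi/3)) + 4*(1 + exp(2*I*pi/3))*conj(exp(-2*I*pi/3))]
      = (1/12)[(8) + (0) + (-4) + (-4)] = 0/12 = 0
  <chi_rho, chi_3> = (1/12)[1*(8)*conj(1) + 3*(0)*conj(1) + 4*(1 + exp(-2*I*pi/3))*conj(exp(-2*I*pi/3)) + 4*(1 + exp(2*I*pi/3))*conj(exp(2*I*pi/3))]
      = (1/12)[(8) + (0) + (4 + 4*exp(2*I*pi/3)) + (4 + 4*exp(-2*I*pi/3))] = 12/12 = 1
  <chi_rho, chi_4> = (1/12)[1*(8)*conj(3) + 3*(0)*conj(-1) + 4*(1 + exp(-2*I*pi/3))*conj(0) + 4*(1 + exp(2*I*pi/3))*conj(0)]
      = (1/12)[(24) + (0) + (0) + (0)] = 24/12 = 2
(Exp terms are combined using exp(i*s)*conj(exp(i*t)) = exp(i*(s-t)), and sums of them are collapsed using the identity that for every m > 1 the m distinct m-th roots of unity sum to 0, e.g. 1 + exp(2*I*pi/3) + exp(-2*I*pi/3) = 0.)
Dimension check: dim(rho) = sum (mult * dim) = 1*1 + 0*1 + 1*1 + 2*3 = 8 = chi_rho(e) = 8.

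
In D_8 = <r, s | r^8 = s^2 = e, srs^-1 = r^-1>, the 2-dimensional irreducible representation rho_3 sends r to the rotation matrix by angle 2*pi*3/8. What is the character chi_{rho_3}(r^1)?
chi_{rho_3}(r^1) = 2*cos(2*pi*3*1/8) = -sqrt(2)

Argument: rho_3(r^1) is rotation by angle 2*pi*3*1/8, whose trace is 2*cos(2*pi*3*1/8) = -sqrt(2).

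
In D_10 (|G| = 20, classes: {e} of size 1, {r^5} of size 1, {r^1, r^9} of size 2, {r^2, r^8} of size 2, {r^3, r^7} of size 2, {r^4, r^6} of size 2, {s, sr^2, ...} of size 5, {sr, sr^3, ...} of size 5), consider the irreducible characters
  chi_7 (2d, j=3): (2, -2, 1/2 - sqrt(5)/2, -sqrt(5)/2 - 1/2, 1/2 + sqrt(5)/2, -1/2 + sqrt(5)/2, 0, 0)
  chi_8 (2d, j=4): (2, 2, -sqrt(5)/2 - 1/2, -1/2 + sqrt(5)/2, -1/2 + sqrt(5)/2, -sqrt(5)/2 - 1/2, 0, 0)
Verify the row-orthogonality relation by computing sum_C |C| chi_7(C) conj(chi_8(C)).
Sum = 0; so <chi_7, chi_8> = 0 (distinct irreducibles are orthogonal).

Reasoning: Compute term by term over conjugacy classes (|C| * chi_7(C) * conj(chi_8(C))):
  1*(2)*conj(2) + 1*(-2)*conj(2) + 2*(1/2 - sqrt(5)/2)*conj(-sqrt(5)/2 - 1/2) + 2*(-sqrt(5)/2 - 1/2)*conj(-1/2 + sqrt(5)/2) + 2*(1/2 + sqrt(5)/2)*conj(-1/2 + sqrt(5)/2) + 2*(-1/2 + sqrt(5)/2)*conj(-sqrt(5)/2 - 1/2) + 5*(0)*conj(0) + 5*(0)*conj(0)
  = (4) + (-4) + (2) + (-2) + (2) + (-2) + (0) + (0)
  = 0.
Dividing by |G| = 20 gives 0/20 = 0, matching the row-orthogonality relation <chi_7, chi_8> = [chi_7 = chi_8].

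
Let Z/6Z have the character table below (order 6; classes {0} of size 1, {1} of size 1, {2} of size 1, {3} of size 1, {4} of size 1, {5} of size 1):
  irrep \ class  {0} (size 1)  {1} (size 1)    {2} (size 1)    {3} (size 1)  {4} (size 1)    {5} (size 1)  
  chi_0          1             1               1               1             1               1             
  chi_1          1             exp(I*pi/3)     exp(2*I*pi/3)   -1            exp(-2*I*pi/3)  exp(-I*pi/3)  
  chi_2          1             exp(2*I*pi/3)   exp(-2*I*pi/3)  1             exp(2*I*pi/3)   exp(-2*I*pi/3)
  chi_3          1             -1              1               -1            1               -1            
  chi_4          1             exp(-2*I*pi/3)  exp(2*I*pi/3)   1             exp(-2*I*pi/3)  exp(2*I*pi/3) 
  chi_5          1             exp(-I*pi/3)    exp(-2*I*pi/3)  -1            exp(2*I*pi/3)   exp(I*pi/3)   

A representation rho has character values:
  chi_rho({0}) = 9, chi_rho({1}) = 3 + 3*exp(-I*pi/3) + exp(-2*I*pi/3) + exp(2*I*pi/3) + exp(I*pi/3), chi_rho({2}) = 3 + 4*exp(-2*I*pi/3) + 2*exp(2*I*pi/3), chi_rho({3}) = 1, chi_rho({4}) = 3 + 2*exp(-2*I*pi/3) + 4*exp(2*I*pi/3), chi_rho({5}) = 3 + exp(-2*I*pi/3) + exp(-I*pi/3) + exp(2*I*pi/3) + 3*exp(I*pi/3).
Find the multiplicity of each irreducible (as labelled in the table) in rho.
Multiplicities: chi_0: 3, chi_1: 1, chi_2: 1, chi_3: 0, chi_4: 1, chi_5: 3.

Reasoning: Use <chi_rho, chi> = (1/|G|) sum_C |C| * chi_rho(C) * conj(chi(C)) with |G| = 6 for each irreducible chi in the table:
  <chi_rho, chi_0> = (1/6)[1*(9)*conj(1) + 1*(3 + 3*exp(-I*pi/3) + exp(-2*I*pi/3) + exp(2*I*pi/3) + exp(I*pi/3))*conj(1) + 1*(3 + 4*exp(-2*I*pi/3) + 2*exp(2*I*pi/3))*conj(1) + 1*(1)*conj(1) + 1*(3 + 2*exp(-2*I*pi/3) + 4*exp(2*I*pi/3))*conj(1) + 1*(3 + exp(-2*I*pi/3) + exp(-I*pi/3) + exp(2*I*pi/3) + 3*exp(I*pi/3))*conj(1)]
      = (1/6)[(9) + (3 + 3*exp(-I*pi/3) + exp(-2*I*pi/3) + exp(2*I*pi/3) + exp(I*pi/3)) + (3 + 4*exp(-2*I*pi/3) + 2*exp(2*I*pi/3)) + (1) + (3 + 2*exp(-2*I*pi/3) + 4*exp(2*I*pi/3)) + (3 + exp(-2*I*pi/3) + exp(-I*pi/3) + exp(2*I*pi/3) + 3*exp(I*pi/3))] = 18/6 = 3
  <chi_rho, chi_1> = (1/6)[1*(9)*conj(1) + 1*(3 + 3*exp(-I*pi/3) + exp(-2*I*pi/3) + exp(2*I*pi/3) + exp(I*pi/3))*conj(exp(I*pi/3)) + 1*(3 + 4*exp(-2*I*pi/3) + 2*exp(2*I*pi/3))*conj(exp(2*I*pi/3)) + 1*(1)*conj(-1) + 1*(3 + 2*exp(-2*I*pi/3) + 4*exp(2*I*pi/3))*conj(exp(-2*I*pi/3)) + 1*(3 + exp(-2*I*pi/3) + exp(-I*pi/3) + exp(2*I*pi/3) + 3*exp(I*pi/3))*conj(exp(-I*pi/3))]
      = (1/6)[(9) + (3*exp(-2*I*pi/3) + 3*exp(-I*pi/3) + exp(I*pi/3)) + (2 + 3*exp(-2*I*pi/3) + 4*exp(2*I*pi/3)) + (-1) + (2 + 4*exp(-2*I*pi/3) + 3*exp(2*I*pi/3)) + (exp(-I*pi/3) + 3*exp(2*I*pi/3) + 3*exp(I*pi/3))] = 6/6 = 1
  <chi_rho, chi_2> = (1/6)[1*(9)*conj(1) + 1*(3 + 3*exp(-I*pi/3) + exp(-2*I*pi/3) + exp(2*I*pi/3) + exp(I*pi/3))*conj(exp(2*I*pi/3)) + 1*(3 + 4*exp(-2*I*pi/3) + 2*exp(2*I*pi/3))*conj(exp(-2*I*pi/3)) + 1*(1)*conj(1) + 1*(3 + 2*exp(-2*I*pi/3) + 4*exp(2*I*pi/3))*conj(exp(2*I*pi/3)) + 1*(3 + exp(-2*I*pi/3) + exp(-I*pi/3) + exp(2*I*pi/3) + 3*exp(I*pi/3))*conj(exp(-2*I*pi/3))]
      = (1/6)[(9) + (-2 + 3*exp(-2*I*pi/3) + exp(-I*pi/3) + exp(2*I*pi/3)) + (4 + 2*exp(-2*I*pi/3) + 3*exp(2*I*pi/3)) + (1) + (4 + 3*exp(-2*I*pi/3) + 2*exp(2*I*pi/3)) + (-2 + exp(-2*I*pi/3) + exp(I*pi/3) + 3*exp(2*I*pi/3))] = 6/6 = 1
  <chi_rho, chi_3> = (1/6)[1*(9)*conj(1) + 1*(3 + 3*exp(-I*pi/3) + exp(-2*I*pi/3) + exp(2*I*pi/3) + exp(I*pi/3))*conj(-1) + 1*(3 + 4*exp(-2*I*pi/3) + 2*exp(2*I*pi/3))*conj(1) + 1*(1)*conj(-1) + 1*(3 + 2*exp(-2*I*pi/3) + 4*exp(2*I*pi/3))*conj(1) + 1*(3 + exp(-2*I*pi/3) + exp(-I*pi/3) + exp(2*I*pi/3) + 3*exp(I*pi/3))*conj(-1)]
      = (1/6)[(9) + (-3 - exp(I*pi/3) - exp(2*I*pi/3) - exp(-2*I*pi/3) - 3*exp(-I*pi/3)) + (3 + 4*exp(-2*I*pi/3) + 2*exp(2*I*pi/3)) + (-1) + (3 + 2*exp(-2*I*pi/3) + 4*exp(2*I*pi/3)) + (-3 - 3*exp(I*pi/3) - exp(2*I*pi/3) - exp(-I*pi/3) - exp(-2*I*pi/3))] = 0/6 = 0
  <chi_rho, chi_4> = (1/6)[1*(9)*conj(1) + 1*(3 + 3*exp(-I*pi/3) + exp(-2*I*pi/3) + exp(2*I*pi/3) + exp(I*pi/3))*conj(exp(-2*I*pi/3)) + 1*(3 + 4*exp(-2*I*pi/3) + 2*exp(2*I*pi/3))*conj(exp(2*I*pi/3)) + 1*(1)*conj(1) + 1*(3 + 2*exp(-2*I*pi/3) + 4*exp(2*I*pi/3))*conj(exp(-2*I*pi/3)) + 1*(3 + exp(-2*I*pi/3) + exp(-I*pi/3) + exp(2*I*pi/3) + 3*exp(I*pi/3))*conj(exp(2*I*pi/3))]
      = (1/6)[(9) + (exp(-2*I*pi/3) + 3*exp(2*I*pi/3) + 3*exp(I*pi/3)) + (2 + 3*exp(-2*I*pi/3) + 4*exp(2*I*pi/3)) + (1) + (2 + 4*exp(-2*I*pi/3) + 3*exp(2*I*pi/3)) + (3*exp(-2*I*pi/3) + 3*exp(-I*pi/3) + exp(2*I*pi/3))] = 6/6 = 1
  <chi_rho, chi_5> = (1/6)[1*(9)*conj(1) + 1*(3 + 3*exp(-I*pi/3) + exp(-2*I*pi/3) + exp(2*I*pi/3) + exp(I*pi/3))*conj(exp(-I*pi/3)) + 1*(3 + 4*exp(-2*I*pi/3) + 2*exp(2*I*pi/3))*conj(exp(-2*I*pi/3)) + 1*(1)*conj(-1) + 1*(3 + 2*exp(-2*I*pi/3) + 4*exp(2*I*pi/3))*conj(exp(2*I*pi/3)) + 1*(3 + exp(-2*I*pi/3) + exp(-I*pi/3) + exp(2*I*pi/3) + 3*exp(I*pi/3))*conj(exp(I*pi/3))]
      = (1/6)[(9) + (2 + exp(-I*pi/3) + exp(2*I*pi/3) + 3*exp(I*pi/3)) + (4 + 2*exp(-2*I*pi/3) + 3*exp(2*I*pi/3)) + (-1) + (4 + 3*exp(-2*I*pi/3) + 2*exp(2*I*pi/3)) + (2 + 3*exp(-I*pi/3) + exp(-2*I*pi/3) + exp(I*pi/3))] = 18/6 = 3
(Exp terms are combined using exp(i*s)*conj(exp(i*t)) = exp(i*(s-t)), and sums of them are collapsed using the identity that for every m > 1 the m distinct m-th roots of unity sum to 0, e.g. 1 + exp(2*I*pi/3) + exp(-2*I*pi/3) = 0.)
Dimension check: dim(rho) = sum (mult * dim) = 3*1 + 1*1 + 1*1 + 0*1 + 1*1 + 3*1 = 9 = chi_rho(e) = 9.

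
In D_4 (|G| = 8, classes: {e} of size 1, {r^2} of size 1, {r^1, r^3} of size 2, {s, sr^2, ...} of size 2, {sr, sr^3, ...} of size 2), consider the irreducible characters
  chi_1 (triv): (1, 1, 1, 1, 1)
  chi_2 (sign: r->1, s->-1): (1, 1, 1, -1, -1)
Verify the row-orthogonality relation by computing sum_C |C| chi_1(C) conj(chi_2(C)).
Sum = 0; so <chi_1, chi_2> = 0 (distinct irreducibles are orthogonal).

Details: Compute term by term over conjugacy classes (|C| * chi_1(C) * conj(chi_2(C))):
  1*(1)*conj(1) + 1*(1)*conj(1) + 2*(1)*conj(1) + 2*(1)*conj(-1) + 2*(1)*conj(-1)
  = (1) + (1) + (2) + (-2) + (-2)
  = 0.
Dividing by |G| = 8 gives 0/8 = 0, matching the row-orthogonality relation <chi_1, chi_2> = [chi_1 = chi_2].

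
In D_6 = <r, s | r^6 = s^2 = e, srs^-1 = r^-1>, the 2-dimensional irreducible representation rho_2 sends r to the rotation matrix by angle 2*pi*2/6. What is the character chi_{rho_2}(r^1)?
chi_{rho_2}(r^1) = 2*cos(2*pi*2*1/6) = -1

Working: rho_2(r^1) is rotation by angle 2*pi*2*1/6, whose trace is 2*cos(2*pi*2*1/6) = -1.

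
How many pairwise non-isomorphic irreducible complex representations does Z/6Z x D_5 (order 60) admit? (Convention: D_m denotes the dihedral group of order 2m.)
24

Solution. The number of irreducible complex representations of a finite group equals its number of conjugacy classes. For a direct product, #classes(G x H) = #classes(G) * #classes(H). Z/6Z has 6 classes (abelian), D_5 has 4 classes, so 6 * 4 = 24, so Z/6Z x D_5 (order 60) has exactly 24 irreducible complex representations.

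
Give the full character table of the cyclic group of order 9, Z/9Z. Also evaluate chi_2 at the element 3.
Character table of Z/9Z (irreps indexed chi_0,...,chi_8 with chi_k(m) = zeta_9^(k*m), zeta_9 = exp(2*pi*i/9)):
  irrep \ class  {0} (size 1)  {1} (size 1)    {2} (size 1)    {3} (size 1)    {4} (size 1)    {5} (size 1)    {6} (size 1)    {7} (size 1)    {8} (size 1)  
  chi_0          1             1               1               1               1               1               1               1               1             
  chi_1          1             exp(2*I*pi/9)   exp(4*I*pi/9)   exp(2*I*pi/3)   exp(8*I*pi/9)   exp(-8*I*pi/9)  exp(-2*I*pi/3)  exp(-4*I*pi/9)  exp(-2*I*pi/9)
  chi_2          1             exp(4*I*pi/9)   exp(8*I*pi/9)   exp(-2*I*pi/3)  exp(-2*I*pi/9)  exp(2*I*pi/9)   exp(2*I*pi/3)   exp(-8*I*pi/9)  exp(-4*I*pi/9)
  chi_3          1             exp(2*I*pi/3)   exp(-2*I*pi/3)  1               exp(2*I*pi/3)   exp(-2*I*pi/3)  1               exp(2*I*pi/3)   exp(-2*I*pi/3)
  chi_4          1             exp(8*I*pi/9)   exp(-2*I*pi/9)  exp(2*I*pi/3)   exp(-4*I*pi/9)  exp(4*I*pi/9)   exp(-2*I*pi/3)  exp(2*I*pi/9)   exp(-8*I*pi/9)
  chi_5          1             exp(-8*I*pi/9)  exp(2*I*pi/9)   exp(-2*I*pi/3)  exp(4*I*pi/9)   exp(-4*I*pi/9)  exp(2*I*pi/3)   exp(-2*I*pi/9)  exp(8*I*pi/9) 
  chi_6          1             exp(-2*I*pi/3)  exp(2*I*pi/3)   1               exp(-2*I*pi/3)  exp(2*I*pi/3)   1               exp(-2*I*pi/3)  exp(2*I*pi/3) 
  chi_7          1             exp(-4*I*pi/9)  exp(-8*I*pi/9)  exp(2*I*pi/3)   exp(2*I*pi/9)   exp(-2*I*pi/9)  exp(-2*I*pi/3)  exp(8*I*pi/9)   exp(4*I*pi/9) 
  chi_8          1             exp(-2*I*pi/9)  exp(-4*I*pi/9)  exp(-2*I*pi/3)  exp(-8*I*pi/9)  exp(8*I*pi/9)   exp(2*I*pi/3)   exp(4*I*pi/9)   exp(2*I*pi/9) 

Spot check: chi_2(3) = zeta_9^(2*3) = zeta_9^6 = exp(-2*I*pi/3).

Argument: Z/9Z is abelian, so all 9 irreducible complex representations are 1-dimensional. They are given by chi_k(m) = zeta_9^(k*m) for k = 0,...,8. Row orthogonality: sum_m chi_k(m) conj(chi_l(m)) = 9 * [k = l].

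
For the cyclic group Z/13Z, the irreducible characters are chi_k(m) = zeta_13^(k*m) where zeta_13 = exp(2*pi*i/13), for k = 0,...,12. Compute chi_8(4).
chi_8(4) = zeta_13^32 = exp(12*I*pi/13)

Proof sketch: chi_8(4) = zeta_13^(8*4) = zeta_13^32. Since zeta_13^13 = 1, this equals zeta_13^6 = exp(2*pi*i*6/13) = exp(12*I*pi/13).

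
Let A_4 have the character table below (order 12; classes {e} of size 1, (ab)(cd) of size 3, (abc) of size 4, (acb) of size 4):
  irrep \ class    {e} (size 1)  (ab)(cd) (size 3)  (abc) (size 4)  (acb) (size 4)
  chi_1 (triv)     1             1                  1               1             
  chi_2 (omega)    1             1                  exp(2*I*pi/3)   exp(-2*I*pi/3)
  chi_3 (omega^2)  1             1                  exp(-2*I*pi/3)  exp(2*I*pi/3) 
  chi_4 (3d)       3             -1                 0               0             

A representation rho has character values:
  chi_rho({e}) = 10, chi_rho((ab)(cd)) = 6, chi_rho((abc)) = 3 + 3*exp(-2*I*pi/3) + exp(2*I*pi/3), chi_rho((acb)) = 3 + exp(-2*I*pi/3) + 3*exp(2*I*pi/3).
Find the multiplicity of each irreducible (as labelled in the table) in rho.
Multiplicities: chi_1: 3, chi_2: 1, chi_3: 3, chi_4: 1.

Argument: Use <chi_rho, chi> = (1/|G|) sum_C |C| * chi_rho(C) * conj(chi(C)) with |G| = 12 for each irreducible chi in the table:
  <chi_rho, chi_1> = (1/12)[1*(10)*conj(1) + 3*(6)*conj(1) + 4*(3 + 3*exp(-2*I*pi/3) + exp(2*I*pi/3))*conj(1) + 4*(3 + exp(-2*I*pi/3) + 3*exp(2*I*pi/3))*conj(1)]
      = (1/12)[(10) + (18) + (12 + 12*exp(-2*I*pi/3) + 4*exp(2*I*pi/3)) + (12 + 4*exp(-2*I*pi/3) + 12*exp(2*I*pi/3))] = 36/12 = 3
  <chi_rho, chi_2> = (1/12)[1*(10)*conj(1) + 3*(6)*conj(1) + 4*(3 + 3*exp(-2*I*pi/3) + exp(2*I*pi/3))*conj(exp(2*I*pi/3)) + 4*(3 + exp(-2*I*pi/3) + 3*exp(2*I*pi/3))*conj(exp(-2*I*pi/3))]
      = (1/12)[(10) + (18) + (-8) + (-8)] = 12/12 = 1
  <chi_rho, chi_3> = (1/12)[1*(10)*conj(1) + 3*(6)*conj(1) + 4*(3 + 3*exp(-2*I*pi/3) + exp(2*I*pi/3))*conj(exp(-2*I*pi/3)) + 4*(3 + exp(-2*I*pi/3) + 3*exp(2*I*pi/3))*conj(exp(2*I*pi/3))]
      = (1/12)[(10) + (18) + (12 + 4*exp(-2*I*pi/3) + 12*exp(2*I*pi/3)) + (12 + 12*exp(-2*I*pi/3) + 4*exp(2*I*pi/3))] = 36/12 = 3
  <chi_rho, chi_4> = (1/12)[1*(10)*conj(3) + 3*(6)*conj(-1) + 4*(3 + 3*exp(-2*I*pi/3) + exp(2*I*pi/3))*conj(0) + 4*(3 + exp(-2*I*pi/3) + 3*exp(2*I*pi/3))*conj(0)]
      = (1/12)[(30) + (-18) + (0) + (0)] = 12/12 = 1
(Exp terms are combined using exp(i*s)*conj(exp(i*t)) = exp(i*(s-t)), and sums of them are collapsed using the identity that for every m > 1 the m distinct m-th roots of unity sum to 0, e.g. 1 + exp(2*I*pi/3) + exp(-2*I*pi/3) = 0.)
Dimension check: dim(rho) = sum (mult * dim) = 3*1 + 1*1 + 3*1 + 1*3 = 10 = chi_rho(e) = 10.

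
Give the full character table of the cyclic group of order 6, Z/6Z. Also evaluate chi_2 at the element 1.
Character table of Z/6Z (irreps indexed chi_0,...,chi_5 with chi_k(m) = zeta_6^(k*m), zeta_6 = exp(2*pi*i/6)):
  irrep \ class  {0} (size 1)  {1} (size 1)    {2} (size 1)    {3} (size 1)  {4} (size 1)    {5} (size 1)  
  chi_0          1             1               1               1             1               1             
  chi_1          1             exp(I*pi/3)     exp(2*I*pi/3)   -1            exp(-2*I*pi/3)  exp(-I*pi/3)  
  chi_2          1             exp(2*I*pi/3)   exp(-2*I*pi/3)  1             exp(2*I*pi/3)   exp(-2*I*pi/3)
  chi_3          1             -1              1               -1            1               -1            
  chi_4          1             exp(-2*I*pi/3)  exp(2*I*pi/3)   1             exp(-2*I*pi/3)  exp(2*I*pi/3) 
  chi_5          1             exp(-I*pi/3)    exp(-2*I*pi/3)  -1            exp(2*I*pi/3)   exp(I*pi/3)   

Spot check: chi_2(1) = zeta_6^(2*1) = zeta_6^2 = exp(2*I*pi/3).

Why: Z/6Z is abelian, so all 6 irreducible complex representations are 1-dimensional. They are given by chi_k(m) = zeta_6^(k*m) for k = 0,...,5. Row orthogonality: sum_m chi_k(m) conj(chi_l(m)) = 6 * [k = l].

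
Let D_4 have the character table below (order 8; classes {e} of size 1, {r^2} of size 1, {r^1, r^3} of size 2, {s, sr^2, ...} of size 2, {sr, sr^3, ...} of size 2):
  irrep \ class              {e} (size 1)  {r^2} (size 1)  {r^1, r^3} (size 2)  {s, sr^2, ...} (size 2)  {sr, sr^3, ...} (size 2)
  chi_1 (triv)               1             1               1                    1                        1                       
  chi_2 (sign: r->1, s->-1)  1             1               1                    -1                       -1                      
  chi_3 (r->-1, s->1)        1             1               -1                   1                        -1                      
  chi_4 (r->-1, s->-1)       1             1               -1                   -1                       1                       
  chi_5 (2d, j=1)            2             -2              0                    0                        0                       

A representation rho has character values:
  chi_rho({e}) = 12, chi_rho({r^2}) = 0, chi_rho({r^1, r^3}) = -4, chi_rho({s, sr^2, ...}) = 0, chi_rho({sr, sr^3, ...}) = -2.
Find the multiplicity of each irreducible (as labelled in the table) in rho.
Multiplicities: chi_1: 0, chi_2: 1, chi_3: 3, chi_4: 2, chi_5: 3.

Details: Use <chi_rho, chi> = (1/|G|) sum_C |C| * chi_rho(C) * conj(chi(C)) with |G| = 8 for each irreducible chi in the table:
  <chi_rho, chi_1> = (1/8)[1*(12)*conj(1) + 1*(0)*conj(1) + 2*(-4)*conj(1) + 2*(0)*conj(1) + 2*(-2)*conj(1)]
      = (1/8)[(12) + (0) + (-8) + (0) + (-4)] = 0/8 = 0
  <chi_rho, chi_2> = (1/8)[1*(12)*conj(1) + 1*(0)*conj(1) + 2*(-4)*conj(1) + 2*(0)*conj(-1) + 2*(-2)*conj(-1)]
      = (1/8)[(12) + (0) + (-8) + (0) + (4)] = 8/8 = 1
  <chi_rho, chi_3> = (1/8)[1*(12)*conj(1) + 1*(0)*conj(1) + 2*(-4)*conj(-1) + 2*(0)*conj(1) + 2*(-2)*conj(-1)]
      = (1/8)[(12) + (0) + (8) + (0) + (4)] = 24/8 = 3
  <chi_rho, chi_4> = (1/8)[1*(12)*conj(1) + 1*(0)*conj(1) + 2*(-4)*conj(-1) + 2*(0)*conj(-1) + 2*(-2)*conj(1)]
      = (1/8)[(12) + (0) + (8) + (0) + (-4)] = 16/8 = 2
  <chi_rho, chi_5> = (1/8)[1*(12)*conj(2) + 1*(0)*conj(-2) + 2*(-4)*conj(0) + 2*(0)*conj(0) + 2*(-2)*conj(0)]
      = (1/8)[(24) + (0) + (0) + (0) + (0)] = 24/8 = 3
Dimension check: dim(rho) = sum (mult * dim) = 0*1 + 1*1 + 3*1 + 2*1 + 3*2 = 12 = chi_rho(e) = 12.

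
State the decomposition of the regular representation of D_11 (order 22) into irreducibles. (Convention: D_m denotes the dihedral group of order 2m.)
Each irreducible V_i of dimension d_i appears with multiplicity d_i, i.e. rho_reg = (direct sum over all irreducibles V_i) d_i V_i. The irreducible dimensions for D_11 are 1, 1, 2, 2, 2, 2, 2: 2 irreducibles of dimension 1, each with multiplicity 1; 5 irreducibles of dimension 2, each with multiplicity 2. Total dimension 2*1*1 + 5*2*2 = 22 = |G|.

Proof sketch: General theorem: in the regular representation of a finite group G, each irreducible appears with multiplicity equal to its dimension. Check: dim(rho_reg) = sum d_i^2 = 1 + 1 + 4 + 4 + 4 + 4 + 4 = 22 = |G|.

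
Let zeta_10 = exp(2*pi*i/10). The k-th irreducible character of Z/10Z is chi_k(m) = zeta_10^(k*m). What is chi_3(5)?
chi_3(5) = zeta_10^15 = -1

Proof sketch: chi_3(5) = zeta_10^(3*5) = zeta_10^15. Since zeta_10^10 = 1, this equals zeta_10^5 = exp(2*pi*i*5/10) = -1.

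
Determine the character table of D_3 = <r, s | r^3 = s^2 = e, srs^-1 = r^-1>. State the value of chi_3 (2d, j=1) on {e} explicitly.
Conjugacy classes: {e} of size 1, {r^1, r^2} of size 2, {s, sr, ..., sr^2} of size 3.
Character table:
  irrep \ class              {e} (size 1)  {r^1, r^2} (size 2)  {s, sr, ..., sr^2} (size 3)
  chi_1 (triv)               1             1                    1                          
  chi_2 (sign: r->1, s->-1)  1             1                    -1                         
  chi_3 (2d, j=1)            2             -1                   0                          

Spot check: chi_3 (2d, j=1) on {e} = 2.

Proof sketch: D_3 has order 2*3 = 6 with 3 conjugacy classes, hence 3 irreducibles. Sum of squared dims 1 + 1 + 4 = 6 = |G|. Linear characters come from the abelianisation; the 2-dimensional irreps have character r^k -> 2*cos(2*pi*j*k/3), reflections -> 0.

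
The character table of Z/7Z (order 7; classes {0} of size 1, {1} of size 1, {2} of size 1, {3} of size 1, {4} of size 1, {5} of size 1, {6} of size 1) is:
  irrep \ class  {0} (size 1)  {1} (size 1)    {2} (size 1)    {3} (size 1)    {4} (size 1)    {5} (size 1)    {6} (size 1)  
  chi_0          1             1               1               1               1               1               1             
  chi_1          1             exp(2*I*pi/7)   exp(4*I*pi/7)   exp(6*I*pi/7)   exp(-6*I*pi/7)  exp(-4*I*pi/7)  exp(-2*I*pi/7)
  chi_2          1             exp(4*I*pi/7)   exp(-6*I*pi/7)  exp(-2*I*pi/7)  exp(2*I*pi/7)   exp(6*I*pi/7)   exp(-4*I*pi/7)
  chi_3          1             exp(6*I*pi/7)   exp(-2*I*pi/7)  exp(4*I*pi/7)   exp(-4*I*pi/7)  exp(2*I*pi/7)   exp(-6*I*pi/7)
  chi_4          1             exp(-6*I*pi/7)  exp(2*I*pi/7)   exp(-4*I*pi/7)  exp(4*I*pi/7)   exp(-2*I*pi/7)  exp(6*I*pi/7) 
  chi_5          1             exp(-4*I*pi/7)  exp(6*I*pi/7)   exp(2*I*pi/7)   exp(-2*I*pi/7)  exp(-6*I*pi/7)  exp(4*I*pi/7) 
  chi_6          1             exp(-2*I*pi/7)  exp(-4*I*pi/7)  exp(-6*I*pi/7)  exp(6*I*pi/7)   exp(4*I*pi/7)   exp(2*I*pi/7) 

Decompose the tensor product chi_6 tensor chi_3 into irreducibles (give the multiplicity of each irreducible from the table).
chi_6 tensor chi_3 = chi_2 (all other irreducibles have multiplicity 0).

Argument: The character of a tensor product is the pointwise product (chi_6 * chi_3)(C) = chi_6(C) * chi_3(C):
  {0}: (1)*(1), {1}: (exp(-2*I*pi/7))*(exp(6*I*pi/7)), {2}: (exp(-4*I*pi/7))*(exp(-2*I*pi/7)), {3}: (exp(-6*I*pi/7))*(exp(4*I*pi/7)), {4}: (exp(6*I*pi/7))*(exp(-4*I*pi/7)), {5}: (exp(4*I*pi/7))*(exp(2*I*pi/7)), {6}: (exp(2*I*pi/7))*(exp(-6*I*pi/7))
so (chi_6 * chi_3) takes values
  {0} -> 1, {1} -> exp(4*I*pi/7), {2} -> exp(-6*I*pi/7), {3} -> exp(-2*I*pi/7), {4} -> exp(2*I*pi/7), {5} -> exp(6*I*pi/7), {6} -> exp(-4*I*pi/7).
Now take the inner product of this character with each irreducible chi from the table, <chi_6*chi_3, chi> = (1/7) sum_C |C| (chi_6*chi_3)(C) conj(chi(C)):
  <chi_6*chi_3, chi_0> = (1/7)[1*(1)*conj(1) + 1*(exp(4*I*pi/7))*conj(1) + 1*(exp(-6*I*pi/7))*conj(1) + 1*(exp(-2*I*pi/7))*conj(1) + 1*(exp(2*I*pi/7))*conj(1) + 1*(exp(6*I*pi/7))*conj(1) + 1*(exp(-4*I*pi/7))*conj(1)]
      = (1/7)[(1) + (exp(4*I*pi/7)) + (exp(-6*I*pi/7)) + (exp(-2*I*pi/7)) + (exp(2*I*pi/7)) + (exp(6*I*pi/7)) + (exp(-4*I*pi/7))] = 0/7 = 0
  <chi_6*chi_3, chi_1> = (1/7)[1*(1)*conj(1) + 1*(exp(4*I*pi/7))*conj(exp(2*I*pi/7)) + 1*(exp(-6*I*pi/7))*conj(exp(4*I*pi/7)) + 1*(exp(-2*I*pi/7))*conj(exp(6*I*pi/7)) + 1*(exp(2*I*pi/7))*conj(exp(-6*I*pi/7)) + 1*(exp(6*I*pi/7))*conj(exp(-4*I*pi/7)) + 1*(exp(-4*I*pi/7))*conj(exp(-2*I*pi/7))]
      = (1/7)[(1) + (exp(2*I*pi/7)) + (exp(4*I*pi/7)) + (exp(6*I*pi/7)) + (exp(-6*I*pi/7)) + (exp(-4*I*pi/7)) + (exp(-2*I*pi/7))] = 0/7 = 0
  <chi_6*chi_3, chi_2> = (1/7)[1*(1)*conj(1) + 1*(exp(4*I*pi/7))*conj(exp(4*I*pi/7)) + 1*(exp(-6*I*pi/7))*conj(exp(-6*I*pi/7)) + 1*(exp(-2*I*pi/7))*conj(exp(-2*I*pi/7)) + 1*(exp(2*I*pi/7))*conj(exp(2*I*pi/7)) + 1*(exp(6*I*pi/7))*conj(exp(6*I*pi/7)) + 1*(exp(-4*I*pi/7))*conj(exp(-4*I*pi/7))]
      = (1/7)[(1) + (1) + (1) + (1) + (1) + (1) + (1)] = 7/7 = 1
  <chi_6*chi_3, chi_3> = (1/7)[1*(1)*conj(1) + 1*(exp(4*I*pi/7))*conj(exp(6*I*pi/7)) + 1*(exp(-6*I*pi/7))*conj(exp(-2*I*pi/7)) + 1*(exp(-2*I*pi/7))*conj(exp(4*I*pi/7)) + 1*(exp(2*I*pi/7))*conj(exp(-4*I*pi/7)) + 1*(exp(6*I*pi/7))*conj(exp(2*I*pi/7)) + 1*(exp(-4*I*pi/7))*conj(exp(-6*I*pi/7))]
      = (1/7)[(1) + (exp(-2*I*pi/7)) + (exp(-4*I*pi/7)) + (exp(-6*I*pi/7)) + (exp(6*I*pi/7)) + (exp(4*I*pi/7)) + (exp(2*I*pi/7))] = 0/7 = 0
  <chi_6*chi_3, chi_4> = (1/7)[1*(1)*conj(1) + 1*(exp(4*I*pi/7))*conj(exp(-6*I*pi/7)) + 1*(exp(-6*I*pi/7))*conj(exp(2*I*pi/7)) + 1*(exp(-2*I*pi/7))*conj(exp(-4*I*pi/7)) + 1*(exp(2*I*pi/7))*conj(exp(4*I*pi/7)) + 1*(exp(6*I*pi/7))*conj(exp(-2*I*pi/7)) + 1*(exp(-4*I*pi/7))*conj(exp(6*I*pi/7))]
      = (1/7)[(1) + (exp(-4*I*pi/7)) + (exp(6*I*pi/7)) + (exp(2*I*pi/7)) + (exp(-2*I*pi/7)) + (exp(-6*I*pi/7)) + (exp(4*I*pi/7))] = 0/7 = 0
  <chi_6*chi_3, chi_5> = (1/7)[1*(1)*conj(1) + 1*(exp(4*I*pi/7))*conj(exp(-4*I*pi/7)) + 1*(exp(-6*I*pi/7))*conj(exp(6*I*pi/7)) + 1*(exp(-2*I*pi/7))*conj(exp(2*I*pi/7)) + 1*(exp(2*I*pi/7))*conj(exp(-2*I*pi/7)) + 1*(exp(6*I*pi/7))*conj(exp(-6*I*pi/7)) + 1*(exp(-4*I*pi/7))*conj(exp(4*I*pi/7))]
      = (1/7)[(1) + (exp(-6*I*pi/7)) + (exp(2*I*pi/7)) + (exp(-4*I*pi/7)) + (exp(4*I*pi/7)) + (exp(-2*I*pi/7)) + (exp(6*I*pi/7))] = 0/7 = 0
  <chi_6*chi_3, chi_6> = (1/7)[1*(1)*conj(1) + 1*(exp(4*I*pi/7))*conj(exp(-2*I*pi/7)) + 1*(exp(-6*I*pi/7))*conj(exp(-4*I*pi/7)) + 1*(exp(-2*I*pi/7))*conj(exp(-6*I*pi/7)) + 1*(exp(2*I*pi/7))*conj(exp(6*I*pi/7)) + 1*(exp(6*I*pi/7))*conj(exp(4*I*pi/7)) + 1*(exp(-4*I*pi/7))*conj(exp(2*I*pi/7))]
      = (1/7)[(1) + (exp(6*I*pi/7)) + (exp(-2*I*pi/7)) + (exp(4*I*pi/7)) + (exp(-4*I*pi/7)) + (exp(2*I*pi/7)) + (exp(-6*I*pi/7))] = 0/7 = 0
(Exp terms are combined using exp(i*s)*conj(exp(i*t)) = exp(i*(s-t)), and sums of them are collapsed using the identity that for every m > 1 the m distinct m-th roots of unity sum to 0, e.g. 1 + exp(2*I*pi/3) + exp(-2*I*pi/3) = 0.)
Hence the multiplicities are chi_2: 1. Dimension check: dim(chi_6)*dim(chi_3) = 1*1 = 1 and sum (mult * dim) = 1*1 = 1.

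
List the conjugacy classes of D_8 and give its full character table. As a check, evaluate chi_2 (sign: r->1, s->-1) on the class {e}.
Conjugacy classes: {e} of size 1, {r^4} of size 1, {r^1, r^7} of size 2, {r^2, r^6} of size 2, {r^3, r^5} of size 2, {s, sr^2, ...} of size 4, {sr, sr^3, ...} of size 4.
Character table:
  irrep \ class              {e} (size 1)  {r^4} (size 1)  {r^1, r^7} (size 2)  {r^2, r^6} (size 2)  {r^3, r^5} (size 2)  {s, sr^2, ...} (size 4)  {sr, sr^3, ...} (size 4)
  chi_1 (triv)               1             1               1                    1                    1                    1                        1                       
  chi_2 (sign: r->1, s->-1)  1             1               1                    1                    1                    -1                       -1                      
  chi_3 (r->-1, s->1)        1             1               -1                   1                    -1                   1                        -1                      
  chi_4 (r->-1, s->-1)       1             1               -1                   1                    -1                   -1                       1                       
  chi_5 (2d, j=1)            2             -2              sqrt(2)              0                    -sqrt(2)             0                        0                       
  chi_6 (2d, j=2)            2             2               0                    -2                   0                    0                        0                       
  chi_7 (2d, j=3)            2             -2              -sqrt(2)             0                    sqrt(2)              0                        0                       

Spot check: chi_2 (sign: r->1, s->-1) on {e} = 1.

Why: D_8 has order 2*8 = 16 with 7 conjugacy classes, hence 7 irreducibles. Sum of squared dims 1 + 1 + 1 + 1 + 4 + 4 + 4 = 16 = |G|. Linear characters come from the abelianisation; the 2-dimensional irreps have character r^k -> 2*cos(2*pi*j*k/8), reflections -> 0.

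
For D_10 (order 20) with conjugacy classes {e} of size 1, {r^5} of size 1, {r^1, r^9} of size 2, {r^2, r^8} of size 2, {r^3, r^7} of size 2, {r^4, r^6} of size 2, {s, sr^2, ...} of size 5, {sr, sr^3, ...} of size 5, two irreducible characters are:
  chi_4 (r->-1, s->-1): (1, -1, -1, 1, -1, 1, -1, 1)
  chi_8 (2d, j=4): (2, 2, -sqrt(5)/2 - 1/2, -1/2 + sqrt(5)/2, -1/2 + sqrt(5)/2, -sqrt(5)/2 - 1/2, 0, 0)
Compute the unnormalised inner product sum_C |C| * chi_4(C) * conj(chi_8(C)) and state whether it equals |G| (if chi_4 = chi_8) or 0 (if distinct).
Sum = 0; so <chi_4, chi_8> = 0 (distinct irreducibles are orthogonal).

Argument: Compute term by term over conjugacy classes (|C| * chi_4(C) * conj(chi_8(C))):
  1*(1)*conj(2) + 1*(-1)*conj(2) + 2*(-1)*conj(-sqrt(5)/2 - 1/2) + 2*(1)*conj(-1/2 + sqrt(5)/2) + 2*(-1)*conj(-1/2 + sqrt(5)/2) + 2*(1)*conj(-sqrt(5)/2 - 1/2) + 5*(-1)*conj(0) + 5*(1)*conj(0)
  = (2) + (-2) + (1 + sqrt(5)) + (-1 + sqrt(5)) + (1 - sqrt(5)) + (-sqrt(5) - 1) + (0) + (0)
  = 0.
Dividing by |G| = 20 gives 0/20 = 0, matching the row-orthogonality relation <chi_4, chi_8> = [chi_4 = chi_8].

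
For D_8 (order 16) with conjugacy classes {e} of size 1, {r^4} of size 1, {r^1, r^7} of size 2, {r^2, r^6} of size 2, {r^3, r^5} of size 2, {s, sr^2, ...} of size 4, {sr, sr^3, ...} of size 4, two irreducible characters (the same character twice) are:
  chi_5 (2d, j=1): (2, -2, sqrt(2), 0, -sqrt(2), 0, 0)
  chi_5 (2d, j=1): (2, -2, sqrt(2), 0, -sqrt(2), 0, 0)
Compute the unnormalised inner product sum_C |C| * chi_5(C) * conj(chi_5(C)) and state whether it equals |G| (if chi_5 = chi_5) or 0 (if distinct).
Sum = 16 = |G| = 16; so <chi_5, chi_5> = 1 (norm-1 confirms irreducibility).

Compute term by term over conjugacy classes (|C| * chi_5(C) * conj(chi_5(C))):
  1*(2)*conj(2) + 1*(-2)*conj(-2) + 2*(sqrt(2))*conj(sqrt(2)) + 2*(0)*conj(0) + 2*(-sqrt(2))*conj(-sqrt(2)) + 4*(0)*conj(0) + 4*(0)*conj(0)
  = (4) + (4) + (4) + (0) + (4) + (0) + (0)
  = 16.
Dividing by |G| = 16 gives 16/16 = 1, matching the row-orthogonality relation <chi_5, chi_5> = [chi_5 = chi_5].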